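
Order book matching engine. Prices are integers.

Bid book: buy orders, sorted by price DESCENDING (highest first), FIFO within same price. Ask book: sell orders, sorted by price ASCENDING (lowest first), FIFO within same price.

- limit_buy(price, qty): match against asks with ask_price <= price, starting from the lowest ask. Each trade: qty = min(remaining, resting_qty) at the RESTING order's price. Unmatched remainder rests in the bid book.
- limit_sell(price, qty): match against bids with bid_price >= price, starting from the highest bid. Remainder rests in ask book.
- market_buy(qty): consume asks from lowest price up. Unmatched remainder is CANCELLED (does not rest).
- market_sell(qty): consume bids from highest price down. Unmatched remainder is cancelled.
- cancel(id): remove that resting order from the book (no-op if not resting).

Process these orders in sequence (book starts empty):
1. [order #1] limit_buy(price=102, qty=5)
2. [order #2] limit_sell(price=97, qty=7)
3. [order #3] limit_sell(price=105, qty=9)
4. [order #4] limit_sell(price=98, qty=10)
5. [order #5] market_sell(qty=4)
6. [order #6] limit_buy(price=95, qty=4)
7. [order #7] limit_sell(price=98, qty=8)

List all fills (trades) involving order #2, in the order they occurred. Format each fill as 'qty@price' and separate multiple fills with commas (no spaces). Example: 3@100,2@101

After op 1 [order #1] limit_buy(price=102, qty=5): fills=none; bids=[#1:5@102] asks=[-]
After op 2 [order #2] limit_sell(price=97, qty=7): fills=#1x#2:5@102; bids=[-] asks=[#2:2@97]
After op 3 [order #3] limit_sell(price=105, qty=9): fills=none; bids=[-] asks=[#2:2@97 #3:9@105]
After op 4 [order #4] limit_sell(price=98, qty=10): fills=none; bids=[-] asks=[#2:2@97 #4:10@98 #3:9@105]
After op 5 [order #5] market_sell(qty=4): fills=none; bids=[-] asks=[#2:2@97 #4:10@98 #3:9@105]
After op 6 [order #6] limit_buy(price=95, qty=4): fills=none; bids=[#6:4@95] asks=[#2:2@97 #4:10@98 #3:9@105]
After op 7 [order #7] limit_sell(price=98, qty=8): fills=none; bids=[#6:4@95] asks=[#2:2@97 #4:10@98 #7:8@98 #3:9@105]

Answer: 5@102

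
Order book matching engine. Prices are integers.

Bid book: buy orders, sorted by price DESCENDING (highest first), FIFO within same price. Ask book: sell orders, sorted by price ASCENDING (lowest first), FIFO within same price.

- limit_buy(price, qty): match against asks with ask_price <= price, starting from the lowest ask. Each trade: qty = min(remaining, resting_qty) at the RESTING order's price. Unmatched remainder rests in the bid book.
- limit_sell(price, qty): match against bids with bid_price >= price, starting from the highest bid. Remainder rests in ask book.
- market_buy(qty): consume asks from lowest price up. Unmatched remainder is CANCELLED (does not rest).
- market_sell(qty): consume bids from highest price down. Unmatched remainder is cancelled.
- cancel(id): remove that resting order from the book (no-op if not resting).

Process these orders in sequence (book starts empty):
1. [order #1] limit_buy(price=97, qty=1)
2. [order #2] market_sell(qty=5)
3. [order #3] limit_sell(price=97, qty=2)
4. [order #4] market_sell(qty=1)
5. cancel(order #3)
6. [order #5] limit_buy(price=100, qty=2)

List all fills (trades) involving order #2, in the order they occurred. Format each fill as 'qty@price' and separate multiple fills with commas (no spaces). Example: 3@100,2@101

Answer: 1@97

Derivation:
After op 1 [order #1] limit_buy(price=97, qty=1): fills=none; bids=[#1:1@97] asks=[-]
After op 2 [order #2] market_sell(qty=5): fills=#1x#2:1@97; bids=[-] asks=[-]
After op 3 [order #3] limit_sell(price=97, qty=2): fills=none; bids=[-] asks=[#3:2@97]
After op 4 [order #4] market_sell(qty=1): fills=none; bids=[-] asks=[#3:2@97]
After op 5 cancel(order #3): fills=none; bids=[-] asks=[-]
After op 6 [order #5] limit_buy(price=100, qty=2): fills=none; bids=[#5:2@100] asks=[-]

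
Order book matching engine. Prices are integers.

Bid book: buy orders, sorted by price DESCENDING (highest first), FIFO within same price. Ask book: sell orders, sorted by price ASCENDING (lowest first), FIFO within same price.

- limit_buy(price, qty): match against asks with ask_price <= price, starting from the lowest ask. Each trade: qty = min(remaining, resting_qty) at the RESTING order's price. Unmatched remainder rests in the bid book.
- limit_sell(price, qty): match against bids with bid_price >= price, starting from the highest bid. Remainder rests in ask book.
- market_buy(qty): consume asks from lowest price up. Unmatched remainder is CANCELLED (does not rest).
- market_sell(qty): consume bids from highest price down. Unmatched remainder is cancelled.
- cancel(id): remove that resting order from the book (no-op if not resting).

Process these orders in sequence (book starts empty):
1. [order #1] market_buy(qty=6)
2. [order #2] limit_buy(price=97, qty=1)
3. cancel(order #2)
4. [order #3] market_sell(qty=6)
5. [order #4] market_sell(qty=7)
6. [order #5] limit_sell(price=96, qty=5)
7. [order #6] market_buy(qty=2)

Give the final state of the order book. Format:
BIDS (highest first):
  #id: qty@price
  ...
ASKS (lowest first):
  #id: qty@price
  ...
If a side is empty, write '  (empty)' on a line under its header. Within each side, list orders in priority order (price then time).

Answer: BIDS (highest first):
  (empty)
ASKS (lowest first):
  #5: 3@96

Derivation:
After op 1 [order #1] market_buy(qty=6): fills=none; bids=[-] asks=[-]
After op 2 [order #2] limit_buy(price=97, qty=1): fills=none; bids=[#2:1@97] asks=[-]
After op 3 cancel(order #2): fills=none; bids=[-] asks=[-]
After op 4 [order #3] market_sell(qty=6): fills=none; bids=[-] asks=[-]
After op 5 [order #4] market_sell(qty=7): fills=none; bids=[-] asks=[-]
After op 6 [order #5] limit_sell(price=96, qty=5): fills=none; bids=[-] asks=[#5:5@96]
After op 7 [order #6] market_buy(qty=2): fills=#6x#5:2@96; bids=[-] asks=[#5:3@96]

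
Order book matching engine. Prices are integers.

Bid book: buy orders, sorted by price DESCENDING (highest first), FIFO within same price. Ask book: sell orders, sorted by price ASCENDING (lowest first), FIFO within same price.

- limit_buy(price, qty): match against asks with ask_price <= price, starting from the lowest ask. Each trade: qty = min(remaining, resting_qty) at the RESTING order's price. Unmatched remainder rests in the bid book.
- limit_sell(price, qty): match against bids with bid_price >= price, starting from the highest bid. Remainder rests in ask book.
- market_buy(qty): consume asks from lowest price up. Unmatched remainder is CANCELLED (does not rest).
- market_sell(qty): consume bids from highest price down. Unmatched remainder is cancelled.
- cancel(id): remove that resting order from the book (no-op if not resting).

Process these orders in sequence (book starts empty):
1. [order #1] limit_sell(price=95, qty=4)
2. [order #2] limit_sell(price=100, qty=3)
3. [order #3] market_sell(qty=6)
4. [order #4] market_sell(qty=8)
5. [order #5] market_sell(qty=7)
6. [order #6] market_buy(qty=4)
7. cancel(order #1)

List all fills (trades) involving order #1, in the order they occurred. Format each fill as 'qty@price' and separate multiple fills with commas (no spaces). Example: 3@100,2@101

After op 1 [order #1] limit_sell(price=95, qty=4): fills=none; bids=[-] asks=[#1:4@95]
After op 2 [order #2] limit_sell(price=100, qty=3): fills=none; bids=[-] asks=[#1:4@95 #2:3@100]
After op 3 [order #3] market_sell(qty=6): fills=none; bids=[-] asks=[#1:4@95 #2:3@100]
After op 4 [order #4] market_sell(qty=8): fills=none; bids=[-] asks=[#1:4@95 #2:3@100]
After op 5 [order #5] market_sell(qty=7): fills=none; bids=[-] asks=[#1:4@95 #2:3@100]
After op 6 [order #6] market_buy(qty=4): fills=#6x#1:4@95; bids=[-] asks=[#2:3@100]
After op 7 cancel(order #1): fills=none; bids=[-] asks=[#2:3@100]

Answer: 4@95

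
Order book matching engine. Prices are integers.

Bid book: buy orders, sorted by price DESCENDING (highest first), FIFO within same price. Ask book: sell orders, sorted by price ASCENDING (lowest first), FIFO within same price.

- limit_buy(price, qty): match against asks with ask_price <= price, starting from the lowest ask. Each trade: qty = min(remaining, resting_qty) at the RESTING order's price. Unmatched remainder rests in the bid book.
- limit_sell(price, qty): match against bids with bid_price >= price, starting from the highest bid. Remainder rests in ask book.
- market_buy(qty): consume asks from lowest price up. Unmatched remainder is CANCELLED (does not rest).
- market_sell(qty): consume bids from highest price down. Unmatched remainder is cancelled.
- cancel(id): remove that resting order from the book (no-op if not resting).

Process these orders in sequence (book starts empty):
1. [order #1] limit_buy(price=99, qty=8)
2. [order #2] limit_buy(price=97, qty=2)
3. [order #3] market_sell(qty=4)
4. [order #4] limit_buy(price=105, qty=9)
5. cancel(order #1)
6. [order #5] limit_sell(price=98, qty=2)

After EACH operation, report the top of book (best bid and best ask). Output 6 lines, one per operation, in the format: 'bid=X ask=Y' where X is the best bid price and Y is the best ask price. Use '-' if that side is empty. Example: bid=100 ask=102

Answer: bid=99 ask=-
bid=99 ask=-
bid=99 ask=-
bid=105 ask=-
bid=105 ask=-
bid=105 ask=-

Derivation:
After op 1 [order #1] limit_buy(price=99, qty=8): fills=none; bids=[#1:8@99] asks=[-]
After op 2 [order #2] limit_buy(price=97, qty=2): fills=none; bids=[#1:8@99 #2:2@97] asks=[-]
After op 3 [order #3] market_sell(qty=4): fills=#1x#3:4@99; bids=[#1:4@99 #2:2@97] asks=[-]
After op 4 [order #4] limit_buy(price=105, qty=9): fills=none; bids=[#4:9@105 #1:4@99 #2:2@97] asks=[-]
After op 5 cancel(order #1): fills=none; bids=[#4:9@105 #2:2@97] asks=[-]
After op 6 [order #5] limit_sell(price=98, qty=2): fills=#4x#5:2@105; bids=[#4:7@105 #2:2@97] asks=[-]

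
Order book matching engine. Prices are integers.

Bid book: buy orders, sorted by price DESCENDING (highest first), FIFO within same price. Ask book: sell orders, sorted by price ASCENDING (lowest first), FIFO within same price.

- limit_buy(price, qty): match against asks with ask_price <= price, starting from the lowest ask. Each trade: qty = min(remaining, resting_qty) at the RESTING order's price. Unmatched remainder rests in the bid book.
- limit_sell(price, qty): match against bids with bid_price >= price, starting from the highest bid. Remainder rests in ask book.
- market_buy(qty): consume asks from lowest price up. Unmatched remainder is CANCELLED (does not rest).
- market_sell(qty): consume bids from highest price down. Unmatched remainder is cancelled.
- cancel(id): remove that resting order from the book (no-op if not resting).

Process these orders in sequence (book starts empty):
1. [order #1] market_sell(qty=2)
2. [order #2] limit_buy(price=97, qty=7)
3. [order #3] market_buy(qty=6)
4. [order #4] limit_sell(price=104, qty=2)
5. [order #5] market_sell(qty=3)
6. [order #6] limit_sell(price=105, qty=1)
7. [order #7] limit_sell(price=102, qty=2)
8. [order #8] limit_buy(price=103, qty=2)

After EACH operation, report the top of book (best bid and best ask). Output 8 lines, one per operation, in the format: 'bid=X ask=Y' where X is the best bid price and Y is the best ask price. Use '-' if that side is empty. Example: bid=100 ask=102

Answer: bid=- ask=-
bid=97 ask=-
bid=97 ask=-
bid=97 ask=104
bid=97 ask=104
bid=97 ask=104
bid=97 ask=102
bid=97 ask=104

Derivation:
After op 1 [order #1] market_sell(qty=2): fills=none; bids=[-] asks=[-]
After op 2 [order #2] limit_buy(price=97, qty=7): fills=none; bids=[#2:7@97] asks=[-]
After op 3 [order #3] market_buy(qty=6): fills=none; bids=[#2:7@97] asks=[-]
After op 4 [order #4] limit_sell(price=104, qty=2): fills=none; bids=[#2:7@97] asks=[#4:2@104]
After op 5 [order #5] market_sell(qty=3): fills=#2x#5:3@97; bids=[#2:4@97] asks=[#4:2@104]
After op 6 [order #6] limit_sell(price=105, qty=1): fills=none; bids=[#2:4@97] asks=[#4:2@104 #6:1@105]
After op 7 [order #7] limit_sell(price=102, qty=2): fills=none; bids=[#2:4@97] asks=[#7:2@102 #4:2@104 #6:1@105]
After op 8 [order #8] limit_buy(price=103, qty=2): fills=#8x#7:2@102; bids=[#2:4@97] asks=[#4:2@104 #6:1@105]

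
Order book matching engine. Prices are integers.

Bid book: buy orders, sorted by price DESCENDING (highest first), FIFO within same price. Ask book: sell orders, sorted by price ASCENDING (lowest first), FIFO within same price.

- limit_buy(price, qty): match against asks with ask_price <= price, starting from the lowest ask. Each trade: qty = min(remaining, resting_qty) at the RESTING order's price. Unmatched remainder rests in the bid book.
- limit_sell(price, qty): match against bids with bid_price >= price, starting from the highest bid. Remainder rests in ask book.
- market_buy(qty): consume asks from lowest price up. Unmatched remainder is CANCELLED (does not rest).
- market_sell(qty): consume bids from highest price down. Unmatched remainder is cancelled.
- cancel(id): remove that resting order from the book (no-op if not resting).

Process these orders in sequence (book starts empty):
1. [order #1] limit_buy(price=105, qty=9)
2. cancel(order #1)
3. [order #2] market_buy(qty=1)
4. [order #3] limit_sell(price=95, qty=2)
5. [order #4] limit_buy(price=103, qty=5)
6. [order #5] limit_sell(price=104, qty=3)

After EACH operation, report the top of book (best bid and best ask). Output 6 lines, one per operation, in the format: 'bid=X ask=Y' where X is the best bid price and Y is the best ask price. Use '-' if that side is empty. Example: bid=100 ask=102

After op 1 [order #1] limit_buy(price=105, qty=9): fills=none; bids=[#1:9@105] asks=[-]
After op 2 cancel(order #1): fills=none; bids=[-] asks=[-]
After op 3 [order #2] market_buy(qty=1): fills=none; bids=[-] asks=[-]
After op 4 [order #3] limit_sell(price=95, qty=2): fills=none; bids=[-] asks=[#3:2@95]
After op 5 [order #4] limit_buy(price=103, qty=5): fills=#4x#3:2@95; bids=[#4:3@103] asks=[-]
After op 6 [order #5] limit_sell(price=104, qty=3): fills=none; bids=[#4:3@103] asks=[#5:3@104]

Answer: bid=105 ask=-
bid=- ask=-
bid=- ask=-
bid=- ask=95
bid=103 ask=-
bid=103 ask=104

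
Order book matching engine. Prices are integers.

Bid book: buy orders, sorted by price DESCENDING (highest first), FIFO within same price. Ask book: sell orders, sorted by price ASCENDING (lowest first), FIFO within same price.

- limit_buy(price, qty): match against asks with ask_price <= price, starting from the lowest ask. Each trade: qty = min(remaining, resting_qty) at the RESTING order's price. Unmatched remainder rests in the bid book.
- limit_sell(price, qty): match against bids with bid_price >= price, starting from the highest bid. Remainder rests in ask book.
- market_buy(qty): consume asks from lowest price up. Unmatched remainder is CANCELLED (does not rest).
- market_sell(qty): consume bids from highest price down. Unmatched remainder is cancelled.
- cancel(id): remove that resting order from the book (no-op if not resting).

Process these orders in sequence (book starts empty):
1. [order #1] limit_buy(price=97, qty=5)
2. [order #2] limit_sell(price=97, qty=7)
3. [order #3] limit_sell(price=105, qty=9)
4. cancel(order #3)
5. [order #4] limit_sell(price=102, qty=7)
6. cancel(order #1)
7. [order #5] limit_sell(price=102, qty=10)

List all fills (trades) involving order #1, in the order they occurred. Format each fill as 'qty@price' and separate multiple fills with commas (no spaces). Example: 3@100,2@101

Answer: 5@97

Derivation:
After op 1 [order #1] limit_buy(price=97, qty=5): fills=none; bids=[#1:5@97] asks=[-]
After op 2 [order #2] limit_sell(price=97, qty=7): fills=#1x#2:5@97; bids=[-] asks=[#2:2@97]
After op 3 [order #3] limit_sell(price=105, qty=9): fills=none; bids=[-] asks=[#2:2@97 #3:9@105]
After op 4 cancel(order #3): fills=none; bids=[-] asks=[#2:2@97]
After op 5 [order #4] limit_sell(price=102, qty=7): fills=none; bids=[-] asks=[#2:2@97 #4:7@102]
After op 6 cancel(order #1): fills=none; bids=[-] asks=[#2:2@97 #4:7@102]
After op 7 [order #5] limit_sell(price=102, qty=10): fills=none; bids=[-] asks=[#2:2@97 #4:7@102 #5:10@102]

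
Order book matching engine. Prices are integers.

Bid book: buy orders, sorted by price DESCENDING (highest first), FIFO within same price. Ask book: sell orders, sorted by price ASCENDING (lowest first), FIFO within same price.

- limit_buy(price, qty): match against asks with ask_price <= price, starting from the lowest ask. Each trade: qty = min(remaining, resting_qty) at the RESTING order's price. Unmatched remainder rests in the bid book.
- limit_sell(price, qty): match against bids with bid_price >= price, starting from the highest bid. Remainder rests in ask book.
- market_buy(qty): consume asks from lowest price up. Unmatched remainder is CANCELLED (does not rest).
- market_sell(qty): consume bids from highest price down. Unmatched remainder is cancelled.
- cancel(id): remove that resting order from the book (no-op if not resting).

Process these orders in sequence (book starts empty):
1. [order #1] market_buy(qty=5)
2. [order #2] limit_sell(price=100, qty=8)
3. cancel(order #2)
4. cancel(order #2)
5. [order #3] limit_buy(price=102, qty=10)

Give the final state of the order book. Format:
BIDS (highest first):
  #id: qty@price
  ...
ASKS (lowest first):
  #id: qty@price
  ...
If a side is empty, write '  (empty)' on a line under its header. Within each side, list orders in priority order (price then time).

After op 1 [order #1] market_buy(qty=5): fills=none; bids=[-] asks=[-]
After op 2 [order #2] limit_sell(price=100, qty=8): fills=none; bids=[-] asks=[#2:8@100]
After op 3 cancel(order #2): fills=none; bids=[-] asks=[-]
After op 4 cancel(order #2): fills=none; bids=[-] asks=[-]
After op 5 [order #3] limit_buy(price=102, qty=10): fills=none; bids=[#3:10@102] asks=[-]

Answer: BIDS (highest first):
  #3: 10@102
ASKS (lowest first):
  (empty)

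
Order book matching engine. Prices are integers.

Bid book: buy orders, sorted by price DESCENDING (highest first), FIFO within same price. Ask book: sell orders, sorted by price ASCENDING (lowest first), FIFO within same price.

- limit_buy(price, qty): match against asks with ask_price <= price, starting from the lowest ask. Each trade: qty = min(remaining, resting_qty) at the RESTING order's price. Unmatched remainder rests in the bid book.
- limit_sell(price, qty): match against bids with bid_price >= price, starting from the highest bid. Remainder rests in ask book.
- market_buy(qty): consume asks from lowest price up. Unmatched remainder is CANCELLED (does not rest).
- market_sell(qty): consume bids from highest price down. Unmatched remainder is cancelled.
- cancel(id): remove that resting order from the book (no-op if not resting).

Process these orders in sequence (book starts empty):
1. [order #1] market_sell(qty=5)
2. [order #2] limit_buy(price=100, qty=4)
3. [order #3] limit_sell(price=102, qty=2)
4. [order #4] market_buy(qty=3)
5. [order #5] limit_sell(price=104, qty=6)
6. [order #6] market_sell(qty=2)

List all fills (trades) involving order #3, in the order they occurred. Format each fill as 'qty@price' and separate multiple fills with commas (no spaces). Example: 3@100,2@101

Answer: 2@102

Derivation:
After op 1 [order #1] market_sell(qty=5): fills=none; bids=[-] asks=[-]
After op 2 [order #2] limit_buy(price=100, qty=4): fills=none; bids=[#2:4@100] asks=[-]
After op 3 [order #3] limit_sell(price=102, qty=2): fills=none; bids=[#2:4@100] asks=[#3:2@102]
After op 4 [order #4] market_buy(qty=3): fills=#4x#3:2@102; bids=[#2:4@100] asks=[-]
After op 5 [order #5] limit_sell(price=104, qty=6): fills=none; bids=[#2:4@100] asks=[#5:6@104]
After op 6 [order #6] market_sell(qty=2): fills=#2x#6:2@100; bids=[#2:2@100] asks=[#5:6@104]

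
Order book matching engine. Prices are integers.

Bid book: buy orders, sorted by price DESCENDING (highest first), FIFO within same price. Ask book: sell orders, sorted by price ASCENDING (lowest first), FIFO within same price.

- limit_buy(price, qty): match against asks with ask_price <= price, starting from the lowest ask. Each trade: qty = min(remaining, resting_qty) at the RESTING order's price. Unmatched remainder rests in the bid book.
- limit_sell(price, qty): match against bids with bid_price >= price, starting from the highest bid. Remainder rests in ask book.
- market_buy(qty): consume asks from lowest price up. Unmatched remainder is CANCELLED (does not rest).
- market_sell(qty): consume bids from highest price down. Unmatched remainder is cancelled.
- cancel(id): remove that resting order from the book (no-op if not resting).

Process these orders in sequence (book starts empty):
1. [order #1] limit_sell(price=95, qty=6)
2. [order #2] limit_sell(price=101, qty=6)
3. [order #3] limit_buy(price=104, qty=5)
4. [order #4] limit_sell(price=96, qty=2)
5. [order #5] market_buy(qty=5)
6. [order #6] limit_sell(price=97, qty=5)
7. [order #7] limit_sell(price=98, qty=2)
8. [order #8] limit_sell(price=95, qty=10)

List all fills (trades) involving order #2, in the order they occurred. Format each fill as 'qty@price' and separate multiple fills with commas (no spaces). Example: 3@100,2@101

Answer: 2@101

Derivation:
After op 1 [order #1] limit_sell(price=95, qty=6): fills=none; bids=[-] asks=[#1:6@95]
After op 2 [order #2] limit_sell(price=101, qty=6): fills=none; bids=[-] asks=[#1:6@95 #2:6@101]
After op 3 [order #3] limit_buy(price=104, qty=5): fills=#3x#1:5@95; bids=[-] asks=[#1:1@95 #2:6@101]
After op 4 [order #4] limit_sell(price=96, qty=2): fills=none; bids=[-] asks=[#1:1@95 #4:2@96 #2:6@101]
After op 5 [order #5] market_buy(qty=5): fills=#5x#1:1@95 #5x#4:2@96 #5x#2:2@101; bids=[-] asks=[#2:4@101]
After op 6 [order #6] limit_sell(price=97, qty=5): fills=none; bids=[-] asks=[#6:5@97 #2:4@101]
After op 7 [order #7] limit_sell(price=98, qty=2): fills=none; bids=[-] asks=[#6:5@97 #7:2@98 #2:4@101]
After op 8 [order #8] limit_sell(price=95, qty=10): fills=none; bids=[-] asks=[#8:10@95 #6:5@97 #7:2@98 #2:4@101]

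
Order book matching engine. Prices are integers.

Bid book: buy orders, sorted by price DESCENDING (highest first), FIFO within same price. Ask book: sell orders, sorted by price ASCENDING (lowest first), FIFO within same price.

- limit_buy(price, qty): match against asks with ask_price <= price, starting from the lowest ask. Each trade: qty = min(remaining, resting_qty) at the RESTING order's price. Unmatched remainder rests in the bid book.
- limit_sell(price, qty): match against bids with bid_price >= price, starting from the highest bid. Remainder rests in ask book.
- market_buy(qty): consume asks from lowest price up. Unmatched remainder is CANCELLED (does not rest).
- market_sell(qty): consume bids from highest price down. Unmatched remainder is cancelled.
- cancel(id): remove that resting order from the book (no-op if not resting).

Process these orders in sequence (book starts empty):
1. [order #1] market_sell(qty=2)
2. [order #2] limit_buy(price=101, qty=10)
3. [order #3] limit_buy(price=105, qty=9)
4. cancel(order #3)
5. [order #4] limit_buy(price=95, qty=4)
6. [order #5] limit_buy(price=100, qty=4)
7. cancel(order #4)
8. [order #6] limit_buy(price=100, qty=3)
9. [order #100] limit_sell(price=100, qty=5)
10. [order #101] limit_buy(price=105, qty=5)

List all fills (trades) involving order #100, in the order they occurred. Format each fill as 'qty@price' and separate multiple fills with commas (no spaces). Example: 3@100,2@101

After op 1 [order #1] market_sell(qty=2): fills=none; bids=[-] asks=[-]
After op 2 [order #2] limit_buy(price=101, qty=10): fills=none; bids=[#2:10@101] asks=[-]
After op 3 [order #3] limit_buy(price=105, qty=9): fills=none; bids=[#3:9@105 #2:10@101] asks=[-]
After op 4 cancel(order #3): fills=none; bids=[#2:10@101] asks=[-]
After op 5 [order #4] limit_buy(price=95, qty=4): fills=none; bids=[#2:10@101 #4:4@95] asks=[-]
After op 6 [order #5] limit_buy(price=100, qty=4): fills=none; bids=[#2:10@101 #5:4@100 #4:4@95] asks=[-]
After op 7 cancel(order #4): fills=none; bids=[#2:10@101 #5:4@100] asks=[-]
After op 8 [order #6] limit_buy(price=100, qty=3): fills=none; bids=[#2:10@101 #5:4@100 #6:3@100] asks=[-]
After op 9 [order #100] limit_sell(price=100, qty=5): fills=#2x#100:5@101; bids=[#2:5@101 #5:4@100 #6:3@100] asks=[-]
After op 10 [order #101] limit_buy(price=105, qty=5): fills=none; bids=[#101:5@105 #2:5@101 #5:4@100 #6:3@100] asks=[-]

Answer: 5@101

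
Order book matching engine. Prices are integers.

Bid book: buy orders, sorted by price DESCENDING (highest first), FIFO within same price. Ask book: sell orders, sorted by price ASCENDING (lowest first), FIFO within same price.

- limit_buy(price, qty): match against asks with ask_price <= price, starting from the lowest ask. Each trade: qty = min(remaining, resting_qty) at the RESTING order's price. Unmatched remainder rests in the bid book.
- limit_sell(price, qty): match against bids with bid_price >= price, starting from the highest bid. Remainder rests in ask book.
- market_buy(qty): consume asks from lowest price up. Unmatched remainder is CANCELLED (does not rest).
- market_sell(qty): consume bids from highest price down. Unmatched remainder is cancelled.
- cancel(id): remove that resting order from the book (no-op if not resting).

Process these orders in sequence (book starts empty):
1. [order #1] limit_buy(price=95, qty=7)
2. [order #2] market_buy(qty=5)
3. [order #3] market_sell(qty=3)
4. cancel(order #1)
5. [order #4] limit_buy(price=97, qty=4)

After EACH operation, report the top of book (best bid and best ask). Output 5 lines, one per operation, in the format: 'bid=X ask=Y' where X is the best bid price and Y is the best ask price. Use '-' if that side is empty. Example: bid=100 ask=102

After op 1 [order #1] limit_buy(price=95, qty=7): fills=none; bids=[#1:7@95] asks=[-]
After op 2 [order #2] market_buy(qty=5): fills=none; bids=[#1:7@95] asks=[-]
After op 3 [order #3] market_sell(qty=3): fills=#1x#3:3@95; bids=[#1:4@95] asks=[-]
After op 4 cancel(order #1): fills=none; bids=[-] asks=[-]
After op 5 [order #4] limit_buy(price=97, qty=4): fills=none; bids=[#4:4@97] asks=[-]

Answer: bid=95 ask=-
bid=95 ask=-
bid=95 ask=-
bid=- ask=-
bid=97 ask=-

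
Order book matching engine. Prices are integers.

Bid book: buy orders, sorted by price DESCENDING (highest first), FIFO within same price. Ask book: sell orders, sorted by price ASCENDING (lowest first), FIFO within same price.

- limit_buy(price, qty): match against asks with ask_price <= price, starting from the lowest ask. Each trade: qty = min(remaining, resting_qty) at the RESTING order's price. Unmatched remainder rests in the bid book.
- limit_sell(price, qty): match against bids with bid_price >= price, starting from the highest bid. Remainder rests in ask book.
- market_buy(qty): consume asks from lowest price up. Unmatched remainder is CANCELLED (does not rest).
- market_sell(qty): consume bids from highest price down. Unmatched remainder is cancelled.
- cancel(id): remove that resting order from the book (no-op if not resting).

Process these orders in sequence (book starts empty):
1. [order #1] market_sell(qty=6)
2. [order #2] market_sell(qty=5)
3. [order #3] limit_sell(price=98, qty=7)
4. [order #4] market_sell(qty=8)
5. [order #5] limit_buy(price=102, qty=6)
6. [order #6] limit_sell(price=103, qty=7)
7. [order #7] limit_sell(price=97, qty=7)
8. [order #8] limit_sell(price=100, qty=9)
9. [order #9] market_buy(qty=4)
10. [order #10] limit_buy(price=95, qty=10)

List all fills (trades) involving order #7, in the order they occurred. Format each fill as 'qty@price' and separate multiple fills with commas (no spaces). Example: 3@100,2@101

After op 1 [order #1] market_sell(qty=6): fills=none; bids=[-] asks=[-]
After op 2 [order #2] market_sell(qty=5): fills=none; bids=[-] asks=[-]
After op 3 [order #3] limit_sell(price=98, qty=7): fills=none; bids=[-] asks=[#3:7@98]
After op 4 [order #4] market_sell(qty=8): fills=none; bids=[-] asks=[#3:7@98]
After op 5 [order #5] limit_buy(price=102, qty=6): fills=#5x#3:6@98; bids=[-] asks=[#3:1@98]
After op 6 [order #6] limit_sell(price=103, qty=7): fills=none; bids=[-] asks=[#3:1@98 #6:7@103]
After op 7 [order #7] limit_sell(price=97, qty=7): fills=none; bids=[-] asks=[#7:7@97 #3:1@98 #6:7@103]
After op 8 [order #8] limit_sell(price=100, qty=9): fills=none; bids=[-] asks=[#7:7@97 #3:1@98 #8:9@100 #6:7@103]
After op 9 [order #9] market_buy(qty=4): fills=#9x#7:4@97; bids=[-] asks=[#7:3@97 #3:1@98 #8:9@100 #6:7@103]
After op 10 [order #10] limit_buy(price=95, qty=10): fills=none; bids=[#10:10@95] asks=[#7:3@97 #3:1@98 #8:9@100 #6:7@103]

Answer: 4@97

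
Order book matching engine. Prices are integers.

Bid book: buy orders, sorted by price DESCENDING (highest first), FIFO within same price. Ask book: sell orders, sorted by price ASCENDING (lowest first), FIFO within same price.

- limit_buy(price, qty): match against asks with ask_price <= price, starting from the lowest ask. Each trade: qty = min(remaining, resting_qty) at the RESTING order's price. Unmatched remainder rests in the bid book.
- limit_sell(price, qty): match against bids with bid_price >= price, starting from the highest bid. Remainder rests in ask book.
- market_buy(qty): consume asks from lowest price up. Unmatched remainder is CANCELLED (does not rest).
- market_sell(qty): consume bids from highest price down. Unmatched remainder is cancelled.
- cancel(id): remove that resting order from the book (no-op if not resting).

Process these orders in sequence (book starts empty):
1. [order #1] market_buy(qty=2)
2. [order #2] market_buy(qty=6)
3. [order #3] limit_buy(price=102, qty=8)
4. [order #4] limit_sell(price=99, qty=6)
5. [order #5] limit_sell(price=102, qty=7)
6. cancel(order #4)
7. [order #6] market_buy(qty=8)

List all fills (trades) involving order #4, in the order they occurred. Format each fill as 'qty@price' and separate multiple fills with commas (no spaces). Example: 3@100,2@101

Answer: 6@102

Derivation:
After op 1 [order #1] market_buy(qty=2): fills=none; bids=[-] asks=[-]
After op 2 [order #2] market_buy(qty=6): fills=none; bids=[-] asks=[-]
After op 3 [order #3] limit_buy(price=102, qty=8): fills=none; bids=[#3:8@102] asks=[-]
After op 4 [order #4] limit_sell(price=99, qty=6): fills=#3x#4:6@102; bids=[#3:2@102] asks=[-]
After op 5 [order #5] limit_sell(price=102, qty=7): fills=#3x#5:2@102; bids=[-] asks=[#5:5@102]
After op 6 cancel(order #4): fills=none; bids=[-] asks=[#5:5@102]
After op 7 [order #6] market_buy(qty=8): fills=#6x#5:5@102; bids=[-] asks=[-]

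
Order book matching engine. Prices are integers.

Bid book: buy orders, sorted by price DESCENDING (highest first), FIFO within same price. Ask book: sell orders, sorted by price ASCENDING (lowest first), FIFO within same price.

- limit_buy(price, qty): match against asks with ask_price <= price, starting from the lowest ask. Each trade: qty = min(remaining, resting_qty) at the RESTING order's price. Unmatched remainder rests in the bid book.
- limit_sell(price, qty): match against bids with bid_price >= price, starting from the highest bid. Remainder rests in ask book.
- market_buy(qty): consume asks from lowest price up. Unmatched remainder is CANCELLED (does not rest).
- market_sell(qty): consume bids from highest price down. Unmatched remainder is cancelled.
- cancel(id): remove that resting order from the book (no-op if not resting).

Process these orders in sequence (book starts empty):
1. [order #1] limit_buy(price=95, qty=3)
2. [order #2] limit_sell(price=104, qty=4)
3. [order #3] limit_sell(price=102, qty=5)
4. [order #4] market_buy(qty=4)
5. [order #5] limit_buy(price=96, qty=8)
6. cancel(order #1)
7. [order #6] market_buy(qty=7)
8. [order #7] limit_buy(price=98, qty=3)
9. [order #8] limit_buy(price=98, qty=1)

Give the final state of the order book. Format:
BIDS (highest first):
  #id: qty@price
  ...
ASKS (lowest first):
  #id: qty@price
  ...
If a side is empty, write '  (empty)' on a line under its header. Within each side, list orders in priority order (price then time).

Answer: BIDS (highest first):
  #7: 3@98
  #8: 1@98
  #5: 8@96
ASKS (lowest first):
  (empty)

Derivation:
After op 1 [order #1] limit_buy(price=95, qty=3): fills=none; bids=[#1:3@95] asks=[-]
After op 2 [order #2] limit_sell(price=104, qty=4): fills=none; bids=[#1:3@95] asks=[#2:4@104]
After op 3 [order #3] limit_sell(price=102, qty=5): fills=none; bids=[#1:3@95] asks=[#3:5@102 #2:4@104]
After op 4 [order #4] market_buy(qty=4): fills=#4x#3:4@102; bids=[#1:3@95] asks=[#3:1@102 #2:4@104]
After op 5 [order #5] limit_buy(price=96, qty=8): fills=none; bids=[#5:8@96 #1:3@95] asks=[#3:1@102 #2:4@104]
After op 6 cancel(order #1): fills=none; bids=[#5:8@96] asks=[#3:1@102 #2:4@104]
After op 7 [order #6] market_buy(qty=7): fills=#6x#3:1@102 #6x#2:4@104; bids=[#5:8@96] asks=[-]
After op 8 [order #7] limit_buy(price=98, qty=3): fills=none; bids=[#7:3@98 #5:8@96] asks=[-]
After op 9 [order #8] limit_buy(price=98, qty=1): fills=none; bids=[#7:3@98 #8:1@98 #5:8@96] asks=[-]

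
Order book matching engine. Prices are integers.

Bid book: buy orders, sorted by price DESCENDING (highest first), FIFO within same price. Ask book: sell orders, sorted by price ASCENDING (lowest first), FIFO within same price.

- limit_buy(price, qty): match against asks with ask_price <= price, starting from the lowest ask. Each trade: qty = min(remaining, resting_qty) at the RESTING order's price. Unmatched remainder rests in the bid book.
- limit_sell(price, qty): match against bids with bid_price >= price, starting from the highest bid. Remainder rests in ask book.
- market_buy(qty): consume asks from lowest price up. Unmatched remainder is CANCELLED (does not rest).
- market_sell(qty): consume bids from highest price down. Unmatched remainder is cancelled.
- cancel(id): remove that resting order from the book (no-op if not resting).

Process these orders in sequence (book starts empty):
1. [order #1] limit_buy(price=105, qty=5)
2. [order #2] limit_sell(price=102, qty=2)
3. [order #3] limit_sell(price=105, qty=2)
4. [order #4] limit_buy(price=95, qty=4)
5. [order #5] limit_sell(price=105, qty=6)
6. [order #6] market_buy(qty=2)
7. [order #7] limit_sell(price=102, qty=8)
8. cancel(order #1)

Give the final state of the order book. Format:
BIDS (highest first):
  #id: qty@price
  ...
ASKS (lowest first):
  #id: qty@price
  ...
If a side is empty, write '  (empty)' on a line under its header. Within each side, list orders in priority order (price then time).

After op 1 [order #1] limit_buy(price=105, qty=5): fills=none; bids=[#1:5@105] asks=[-]
After op 2 [order #2] limit_sell(price=102, qty=2): fills=#1x#2:2@105; bids=[#1:3@105] asks=[-]
After op 3 [order #3] limit_sell(price=105, qty=2): fills=#1x#3:2@105; bids=[#1:1@105] asks=[-]
After op 4 [order #4] limit_buy(price=95, qty=4): fills=none; bids=[#1:1@105 #4:4@95] asks=[-]
After op 5 [order #5] limit_sell(price=105, qty=6): fills=#1x#5:1@105; bids=[#4:4@95] asks=[#5:5@105]
After op 6 [order #6] market_buy(qty=2): fills=#6x#5:2@105; bids=[#4:4@95] asks=[#5:3@105]
After op 7 [order #7] limit_sell(price=102, qty=8): fills=none; bids=[#4:4@95] asks=[#7:8@102 #5:3@105]
After op 8 cancel(order #1): fills=none; bids=[#4:4@95] asks=[#7:8@102 #5:3@105]

Answer: BIDS (highest first):
  #4: 4@95
ASKS (lowest first):
  #7: 8@102
  #5: 3@105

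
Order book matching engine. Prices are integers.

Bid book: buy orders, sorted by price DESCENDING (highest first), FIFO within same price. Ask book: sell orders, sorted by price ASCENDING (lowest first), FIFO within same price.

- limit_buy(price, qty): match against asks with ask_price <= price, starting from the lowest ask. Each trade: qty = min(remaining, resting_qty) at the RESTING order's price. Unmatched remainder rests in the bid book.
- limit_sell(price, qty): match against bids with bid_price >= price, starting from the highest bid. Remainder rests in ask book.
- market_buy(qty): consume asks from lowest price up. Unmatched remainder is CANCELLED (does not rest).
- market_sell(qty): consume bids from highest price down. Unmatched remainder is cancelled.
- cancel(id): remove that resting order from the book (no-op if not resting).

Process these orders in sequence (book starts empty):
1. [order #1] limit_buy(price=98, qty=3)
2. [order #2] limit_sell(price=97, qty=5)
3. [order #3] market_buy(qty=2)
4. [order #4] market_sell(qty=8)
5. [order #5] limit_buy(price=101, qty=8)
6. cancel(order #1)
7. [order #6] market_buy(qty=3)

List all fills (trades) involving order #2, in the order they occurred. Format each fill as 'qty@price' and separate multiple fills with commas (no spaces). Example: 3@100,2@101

Answer: 3@98,2@97

Derivation:
After op 1 [order #1] limit_buy(price=98, qty=3): fills=none; bids=[#1:3@98] asks=[-]
After op 2 [order #2] limit_sell(price=97, qty=5): fills=#1x#2:3@98; bids=[-] asks=[#2:2@97]
After op 3 [order #3] market_buy(qty=2): fills=#3x#2:2@97; bids=[-] asks=[-]
After op 4 [order #4] market_sell(qty=8): fills=none; bids=[-] asks=[-]
After op 5 [order #5] limit_buy(price=101, qty=8): fills=none; bids=[#5:8@101] asks=[-]
After op 6 cancel(order #1): fills=none; bids=[#5:8@101] asks=[-]
After op 7 [order #6] market_buy(qty=3): fills=none; bids=[#5:8@101] asks=[-]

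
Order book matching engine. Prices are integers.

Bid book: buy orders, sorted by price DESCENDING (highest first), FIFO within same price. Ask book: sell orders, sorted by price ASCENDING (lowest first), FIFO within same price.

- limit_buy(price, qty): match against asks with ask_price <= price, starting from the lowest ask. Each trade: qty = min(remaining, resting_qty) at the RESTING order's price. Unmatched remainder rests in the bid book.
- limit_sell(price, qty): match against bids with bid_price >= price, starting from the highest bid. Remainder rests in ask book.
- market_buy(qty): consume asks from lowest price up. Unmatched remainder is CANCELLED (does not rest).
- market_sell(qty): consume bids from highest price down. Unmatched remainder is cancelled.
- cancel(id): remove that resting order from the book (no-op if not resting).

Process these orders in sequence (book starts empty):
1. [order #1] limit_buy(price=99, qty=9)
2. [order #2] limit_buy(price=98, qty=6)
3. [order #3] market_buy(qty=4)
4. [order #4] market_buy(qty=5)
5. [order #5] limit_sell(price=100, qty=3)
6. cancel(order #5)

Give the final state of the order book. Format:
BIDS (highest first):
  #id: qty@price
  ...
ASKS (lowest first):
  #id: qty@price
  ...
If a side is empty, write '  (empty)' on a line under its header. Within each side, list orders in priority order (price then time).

Answer: BIDS (highest first):
  #1: 9@99
  #2: 6@98
ASKS (lowest first):
  (empty)

Derivation:
After op 1 [order #1] limit_buy(price=99, qty=9): fills=none; bids=[#1:9@99] asks=[-]
After op 2 [order #2] limit_buy(price=98, qty=6): fills=none; bids=[#1:9@99 #2:6@98] asks=[-]
After op 3 [order #3] market_buy(qty=4): fills=none; bids=[#1:9@99 #2:6@98] asks=[-]
After op 4 [order #4] market_buy(qty=5): fills=none; bids=[#1:9@99 #2:6@98] asks=[-]
After op 5 [order #5] limit_sell(price=100, qty=3): fills=none; bids=[#1:9@99 #2:6@98] asks=[#5:3@100]
After op 6 cancel(order #5): fills=none; bids=[#1:9@99 #2:6@98] asks=[-]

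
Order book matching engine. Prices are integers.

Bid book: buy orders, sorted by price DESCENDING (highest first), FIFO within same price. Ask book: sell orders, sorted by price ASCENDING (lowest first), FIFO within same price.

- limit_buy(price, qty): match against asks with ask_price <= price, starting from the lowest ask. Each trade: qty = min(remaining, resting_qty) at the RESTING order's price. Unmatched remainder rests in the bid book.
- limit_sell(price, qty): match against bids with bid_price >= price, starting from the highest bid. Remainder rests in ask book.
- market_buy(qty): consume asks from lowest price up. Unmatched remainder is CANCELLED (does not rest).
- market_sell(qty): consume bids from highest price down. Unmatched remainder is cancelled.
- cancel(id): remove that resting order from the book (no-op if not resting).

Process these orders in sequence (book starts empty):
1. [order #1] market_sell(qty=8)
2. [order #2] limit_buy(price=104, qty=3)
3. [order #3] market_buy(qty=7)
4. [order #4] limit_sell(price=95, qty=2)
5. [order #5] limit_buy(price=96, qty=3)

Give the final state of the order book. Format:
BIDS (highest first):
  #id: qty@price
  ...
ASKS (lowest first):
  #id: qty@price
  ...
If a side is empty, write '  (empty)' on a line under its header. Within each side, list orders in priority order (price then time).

After op 1 [order #1] market_sell(qty=8): fills=none; bids=[-] asks=[-]
After op 2 [order #2] limit_buy(price=104, qty=3): fills=none; bids=[#2:3@104] asks=[-]
After op 3 [order #3] market_buy(qty=7): fills=none; bids=[#2:3@104] asks=[-]
After op 4 [order #4] limit_sell(price=95, qty=2): fills=#2x#4:2@104; bids=[#2:1@104] asks=[-]
After op 5 [order #5] limit_buy(price=96, qty=3): fills=none; bids=[#2:1@104 #5:3@96] asks=[-]

Answer: BIDS (highest first):
  #2: 1@104
  #5: 3@96
ASKS (lowest first):
  (empty)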